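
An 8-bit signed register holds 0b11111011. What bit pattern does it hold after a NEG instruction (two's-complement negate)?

00000101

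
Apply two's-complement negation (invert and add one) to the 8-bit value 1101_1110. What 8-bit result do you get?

00100010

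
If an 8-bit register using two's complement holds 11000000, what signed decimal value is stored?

-64

MSB is 1, so the value is negative.
Invert: 00111111. Add 1: 01000000 = 64. So the value is −64.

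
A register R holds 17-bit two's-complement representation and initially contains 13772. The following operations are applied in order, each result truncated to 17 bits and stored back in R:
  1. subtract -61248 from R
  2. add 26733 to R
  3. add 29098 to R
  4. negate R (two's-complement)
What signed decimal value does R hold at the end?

Start: R = 13772 = 00011010111001100.
R = 13772 − (-61248) = 75020; wraps to -56052 = 10010010100001100
R = -56052 + 26733 = -29319 = 11000110101111001
R = -29319 + 29098 = -221 = 11111111100100011
R = −(-221) = 221 = 00000000011011101

221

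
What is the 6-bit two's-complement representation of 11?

11 is non-negative, so write it directly in 6 bits: 001011.

001011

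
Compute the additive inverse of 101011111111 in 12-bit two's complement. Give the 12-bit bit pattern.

010100000001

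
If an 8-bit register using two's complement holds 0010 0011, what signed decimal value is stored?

MSB is 0, so the value is non-negative: 00100011 = 35.

35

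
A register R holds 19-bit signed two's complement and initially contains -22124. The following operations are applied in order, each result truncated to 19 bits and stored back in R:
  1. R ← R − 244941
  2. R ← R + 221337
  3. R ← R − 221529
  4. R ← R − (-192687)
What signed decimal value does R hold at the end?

Start: R = -22124 = 1111010100110010100.
R = -22124 − 244941 = -267065; wraps to 257223 = 0111110110011000111
R = 257223 + 221337 = 478560; wraps to -45728 = 1110100110101100000
R = -45728 − 221529 = -267257; wraps to 257031 = 0111110110000000111
R = 257031 − (-192687) = 449718; wraps to -74570 = 1101101110010110110

-74570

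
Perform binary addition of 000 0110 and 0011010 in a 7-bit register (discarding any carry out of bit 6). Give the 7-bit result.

  0000110
+ 0011010
= 0100000

0100000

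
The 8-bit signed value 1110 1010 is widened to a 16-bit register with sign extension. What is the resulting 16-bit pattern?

1111111111101010

MSB of 11101010 is 1; replicate it into the new high bits.
11111111|11101010 → 1111111111101010 (still -22).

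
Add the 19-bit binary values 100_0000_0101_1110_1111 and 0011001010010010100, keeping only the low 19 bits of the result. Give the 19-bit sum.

1011001101010000011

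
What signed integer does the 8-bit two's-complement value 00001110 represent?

MSB is 0, so the value is non-negative: 00001110 = 14.

14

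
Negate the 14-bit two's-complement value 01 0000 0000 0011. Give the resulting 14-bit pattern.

10111111111101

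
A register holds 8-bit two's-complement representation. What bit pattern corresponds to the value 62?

00111110

62 is non-negative, so write it directly in 8 bits: 00111110.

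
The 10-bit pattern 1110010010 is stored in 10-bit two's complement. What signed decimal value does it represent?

-110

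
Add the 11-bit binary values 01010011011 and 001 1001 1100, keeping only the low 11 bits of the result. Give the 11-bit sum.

10000110111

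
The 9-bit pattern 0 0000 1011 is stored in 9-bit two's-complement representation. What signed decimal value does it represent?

11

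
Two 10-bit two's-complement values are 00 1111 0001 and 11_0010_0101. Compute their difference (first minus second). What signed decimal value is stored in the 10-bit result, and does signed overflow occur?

460; no overflow

00 1111 0001 → 0011110001 = 241 (signed)
11_0010_0101 → 1100100101 = -219 (signed)
Subtract via negate-and-add: invert 1100100101 + 1 = 0011011011 (i.e. 219).
  0011110001
+ 0011011011
= 0111001100
Result 0111001100: MSB = 0 → value 460.
Both addends (after negating the subtrahend) are non-negative and so is the stored result: no signed overflow.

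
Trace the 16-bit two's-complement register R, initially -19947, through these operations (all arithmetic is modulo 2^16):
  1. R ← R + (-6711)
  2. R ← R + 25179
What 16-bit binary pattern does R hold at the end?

Start: R = -19947 = 1011001000010101.
R = -19947 + (-6711) = -26658 = 1001011111011110
R = -26658 + 25179 = -1479 = 1111101000111001

1111101000111001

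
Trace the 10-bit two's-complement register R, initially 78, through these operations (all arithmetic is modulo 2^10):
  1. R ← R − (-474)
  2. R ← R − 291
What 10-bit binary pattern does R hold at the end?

Start: R = 78 = 0001001110.
R = 78 − (-474) = 552; wraps to -472 = 1000101000
R = -472 − 291 = -763; wraps to 261 = 0100000101

0100000101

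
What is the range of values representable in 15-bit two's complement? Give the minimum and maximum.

min = -16384, max = 16383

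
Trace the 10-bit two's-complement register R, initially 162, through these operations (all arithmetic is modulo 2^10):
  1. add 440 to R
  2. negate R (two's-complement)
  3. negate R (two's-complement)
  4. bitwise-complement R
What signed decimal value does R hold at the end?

421

Start: R = 162 = 0010100010.
R = 162 + 440 = 602; wraps to -422 = 1001011010
R = −(-422) = 422 = 0110100110
R = −(422) = -422 = 1001011010
R = NOT 1001011010 = 0110100101 = 421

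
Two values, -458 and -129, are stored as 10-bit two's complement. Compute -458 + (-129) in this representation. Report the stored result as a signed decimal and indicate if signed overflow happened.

437; overflow

-458 → 1000110110
-129 → 1101111111
  1000110110
+ 1101111111
= 0110110101  (discard carry-out 1)
Result 0110110101: MSB = 0 → value 437.
Both addends are negative but the stored result is non-negative: signed overflow. The true value -458 + (-129) = -587 lies outside [-512, 511].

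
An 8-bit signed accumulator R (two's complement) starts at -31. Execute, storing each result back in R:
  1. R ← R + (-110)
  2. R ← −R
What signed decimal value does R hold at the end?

Start: R = -31 = 11100001.
R = -31 + (-110) = -141; wraps to 115 = 01110011
R = −(115) = -115 = 10001101

-115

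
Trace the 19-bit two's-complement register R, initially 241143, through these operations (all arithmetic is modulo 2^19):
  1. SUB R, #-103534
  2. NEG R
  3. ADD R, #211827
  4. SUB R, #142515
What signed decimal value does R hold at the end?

248923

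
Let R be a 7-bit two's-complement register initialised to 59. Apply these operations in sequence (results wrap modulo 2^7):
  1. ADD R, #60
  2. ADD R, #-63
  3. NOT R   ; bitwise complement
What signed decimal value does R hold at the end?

Start: R = 59 = 0111011.
R = 59 + 60 = 119; wraps to -9 = 1110111
R = -9 + (-63) = -72; wraps to 56 = 0111000
R = NOT 0111000 = 1000111 = -57

-57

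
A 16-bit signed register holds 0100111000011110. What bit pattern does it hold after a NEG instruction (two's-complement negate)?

Invert: 1011000111100001. Add 1: 1011000111100010.

1011000111100010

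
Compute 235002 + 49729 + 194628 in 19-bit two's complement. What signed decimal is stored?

-44929

235002 + 49729 = 284731 → wraps to -239557 (1000101100000111011)
-239557 + 194628 = -44929 (1110101000001111111)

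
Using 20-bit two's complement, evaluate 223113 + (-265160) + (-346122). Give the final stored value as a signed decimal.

-388169

223113 + (-265160) = -42047 (11110101101111000001)
-42047 + (-346122) = -388169 (10100001001110110111)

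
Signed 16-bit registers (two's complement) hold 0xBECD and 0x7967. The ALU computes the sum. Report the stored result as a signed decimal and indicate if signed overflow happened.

14388; no overflow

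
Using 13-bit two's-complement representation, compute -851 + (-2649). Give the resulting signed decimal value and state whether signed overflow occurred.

-3500; no overflow

-851 → 1110010101101
-2649 → 1010110100111
  1110010101101
+ 1010110100111
= 1001001010100  (discard carry-out 1)
Result 1001001010100: MSB = 1 → 4692 − 8192 = -3500.
Both addends are negative and so is the stored result: no signed overflow.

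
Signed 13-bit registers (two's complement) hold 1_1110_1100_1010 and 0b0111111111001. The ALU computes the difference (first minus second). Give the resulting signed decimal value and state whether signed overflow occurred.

1_1110_1100_1010 → 1111011001010 = -310 (signed)
0b0111111111001 → 0111111111001 = 4089 (signed)
Subtract via negate-and-add: invert 0111111111001 + 1 = 1000000000111 (i.e. -4089).
  1111011001010
+ 1000000000111
= 0111011010001  (discard carry-out 1)
Result 0111011010001: MSB = 0 → value 3793.
Both addends (after negating the subtrahend) are negative but the stored result is non-negative: signed overflow. The true value -310 − 4089 = -4399 lies outside [-4096, 4095].

3793; overflow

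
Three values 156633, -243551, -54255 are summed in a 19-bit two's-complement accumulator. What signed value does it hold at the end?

156633 + (-243551) = -86918 (1101010110001111010)
-86918 + (-54255) = -141173 (1011101100010001011)

-141173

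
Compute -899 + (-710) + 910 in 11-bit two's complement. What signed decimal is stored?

-899 + (-710) = -1609 → wraps to 439 (00110110111)
439 + 910 = 1349 → wraps to -699 (10101000101)

-699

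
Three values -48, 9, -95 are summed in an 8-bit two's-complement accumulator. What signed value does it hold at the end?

122

-48 + 9 = -39 (11011001)
-39 + (-95) = -134 → wraps to 122 (01111010)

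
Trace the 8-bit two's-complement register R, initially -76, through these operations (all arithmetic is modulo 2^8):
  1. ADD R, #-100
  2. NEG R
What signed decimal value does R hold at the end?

-80

Start: R = -76 = 10110100.
R = -76 + (-100) = -176; wraps to 80 = 01010000
R = −(80) = -80 = 10110000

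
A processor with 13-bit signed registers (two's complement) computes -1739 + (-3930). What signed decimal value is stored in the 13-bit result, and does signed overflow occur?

2523; overflow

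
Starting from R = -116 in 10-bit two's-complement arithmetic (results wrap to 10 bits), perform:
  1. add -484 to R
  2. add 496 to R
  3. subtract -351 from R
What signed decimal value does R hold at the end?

Start: R = -116 = 1110001100.
R = -116 + (-484) = -600; wraps to 424 = 0110101000
R = 424 + 496 = 920; wraps to -104 = 1110011000
R = -104 − (-351) = 247 = 0011110111

247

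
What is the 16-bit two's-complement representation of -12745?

1100111000110111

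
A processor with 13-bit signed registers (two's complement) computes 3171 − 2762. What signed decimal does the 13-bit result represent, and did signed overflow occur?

3171 → 0110001100011
2762 → 0101011001010
Subtract via negate-and-add: invert 0101011001010 + 1 = 1010100110110 (i.e. -2762).
  0110001100011
+ 1010100110110
= 0000110011001  (discard carry-out 1)
Result 0000110011001: MSB = 0 → value 409.
Addends (after negating the subtrahend) have opposite signs, so signed overflow cannot occur.

409; no overflow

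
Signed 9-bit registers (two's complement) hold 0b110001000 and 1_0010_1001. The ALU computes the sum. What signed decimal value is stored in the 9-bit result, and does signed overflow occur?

177; overflow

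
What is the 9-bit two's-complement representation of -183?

101001001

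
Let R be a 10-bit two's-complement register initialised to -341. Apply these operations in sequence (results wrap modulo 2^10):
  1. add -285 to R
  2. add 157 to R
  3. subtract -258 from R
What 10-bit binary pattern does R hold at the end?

1100101101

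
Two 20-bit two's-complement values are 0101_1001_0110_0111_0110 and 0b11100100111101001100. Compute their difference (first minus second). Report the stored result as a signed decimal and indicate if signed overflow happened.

476970; no overflow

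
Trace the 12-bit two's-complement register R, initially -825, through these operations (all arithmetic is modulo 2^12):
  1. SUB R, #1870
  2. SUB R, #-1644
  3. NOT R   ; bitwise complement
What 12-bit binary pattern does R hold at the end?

010000011010

Start: R = -825 = 110011000111.
R = -825 − 1870 = -2695; wraps to 1401 = 010101111001
R = 1401 − (-1644) = 3045; wraps to -1051 = 101111100101
R = NOT 101111100101 = 010000011010 = 1050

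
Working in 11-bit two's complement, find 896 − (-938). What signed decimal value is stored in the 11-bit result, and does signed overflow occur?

-214; overflow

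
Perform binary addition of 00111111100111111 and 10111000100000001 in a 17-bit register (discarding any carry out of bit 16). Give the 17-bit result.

11111000001000000

  00111111100111111
+ 10111000100000001
= 11111000001000000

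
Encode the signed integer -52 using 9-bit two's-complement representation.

|-52| = 52 = 000110100 in 9 bits.
Invert the bits: 111001011. Add 1: 111001100.

111001100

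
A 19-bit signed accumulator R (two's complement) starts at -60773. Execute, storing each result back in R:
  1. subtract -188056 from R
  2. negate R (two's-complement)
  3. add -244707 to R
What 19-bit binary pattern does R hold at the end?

Start: R = -60773 = 1110001001010011011.
R = -60773 − (-188056) = 127283 = 0011111000100110011
R = −(127283) = -127283 = 1100000111011001101
R = -127283 + (-244707) = -371990; wraps to 152298 = 0100101001011101010

0100101001011101010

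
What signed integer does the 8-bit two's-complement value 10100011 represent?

MSB is 1, so the value is negative.
Unsigned reading: 163. Subtract 2^8 = 256: 163 − 256 = -93.

-93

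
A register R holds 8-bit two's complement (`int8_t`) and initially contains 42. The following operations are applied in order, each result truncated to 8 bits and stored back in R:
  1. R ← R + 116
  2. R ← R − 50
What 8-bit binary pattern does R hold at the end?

01101100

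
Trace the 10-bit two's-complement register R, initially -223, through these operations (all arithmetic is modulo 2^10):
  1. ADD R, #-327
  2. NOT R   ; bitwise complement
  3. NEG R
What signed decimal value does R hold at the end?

475

Start: R = -223 = 1100100001.
R = -223 + (-327) = -550; wraps to 474 = 0111011010
R = NOT 0111011010 = 1000100101 = -475
R = −(-475) = 475 = 0111011011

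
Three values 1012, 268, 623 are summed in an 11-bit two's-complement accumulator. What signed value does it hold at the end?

-145

1012 + 268 = 1280 → wraps to -768 (10100000000)
-768 + 623 = -145 (11101101111)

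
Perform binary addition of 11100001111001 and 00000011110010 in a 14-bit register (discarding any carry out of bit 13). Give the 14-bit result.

  11100001111001
+ 00000011110010
= 11100101101011

11100101101011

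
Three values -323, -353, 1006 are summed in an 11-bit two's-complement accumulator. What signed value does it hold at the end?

-323 + (-353) = -676 (10101011100)
-676 + 1006 = 330 (00101001010)

330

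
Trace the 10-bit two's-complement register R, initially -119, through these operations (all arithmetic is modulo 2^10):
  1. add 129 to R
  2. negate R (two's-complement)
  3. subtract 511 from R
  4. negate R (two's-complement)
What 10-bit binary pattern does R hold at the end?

1000001001

Start: R = -119 = 1110001001.
R = -119 + 129 = 10 = 0000001010
R = −(10) = -10 = 1111110110
R = -10 − 511 = -521; wraps to 503 = 0111110111
R = −(503) = -503 = 1000001001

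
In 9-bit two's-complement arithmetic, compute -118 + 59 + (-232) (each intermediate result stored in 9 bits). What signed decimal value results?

-118 + 59 = -59 (111000101)
-59 + (-232) = -291 → wraps to 221 (011011101)

221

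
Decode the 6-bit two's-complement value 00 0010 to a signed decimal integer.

MSB is 0, so the value is non-negative: 000010 = 2.

2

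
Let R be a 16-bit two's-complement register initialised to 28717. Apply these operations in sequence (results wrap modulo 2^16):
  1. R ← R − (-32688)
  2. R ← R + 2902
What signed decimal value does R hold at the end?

Start: R = 28717 = 0111000000101101.
R = 28717 − (-32688) = 61405; wraps to -4131 = 1110111111011101
R = -4131 + 2902 = -1229 = 1111101100110011

-1229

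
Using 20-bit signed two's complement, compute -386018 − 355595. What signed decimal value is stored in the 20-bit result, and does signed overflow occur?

306963; overflow

-386018 → 10100001110000011110
355595 → 01010110110100001011
Subtract via negate-and-add: invert 01010110110100001011 + 1 = 10101001001011110101 (i.e. -355595).
  10100001110000011110
+ 10101001001011110101
= 01001010111100010011  (discard carry-out 1)
Result 01001010111100010011: MSB = 0 → value 306963.
Both addends (after negating the subtrahend) are negative but the stored result is non-negative: signed overflow. The true value -386018 − 355595 = -741613 lies outside [-524288, 524287].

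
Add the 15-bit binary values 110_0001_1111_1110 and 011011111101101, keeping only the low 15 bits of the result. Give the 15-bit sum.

  110000111111110
+ 011011111101101
= 001100111101011  (discard carry-out 1)

001100111101011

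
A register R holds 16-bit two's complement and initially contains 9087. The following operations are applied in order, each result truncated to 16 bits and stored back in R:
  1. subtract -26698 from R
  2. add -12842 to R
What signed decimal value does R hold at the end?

22943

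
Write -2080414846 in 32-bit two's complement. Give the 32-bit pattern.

10000011111111110110001110000010

|-2080414846| = 2080414846 = 01111100000000001001110001111110 in 32 bits.
Invert the bits: 10000011111111110110001110000001. Add 1: 10000011111111110110001110000010.
Check: 10000011111111110110001110000010 reads as 2214552450 − 4294967296 = -2080414846.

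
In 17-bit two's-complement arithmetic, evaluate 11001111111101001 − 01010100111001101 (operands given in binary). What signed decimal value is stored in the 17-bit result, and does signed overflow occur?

63004; overflow

11001111111101001 = -24599 (signed)
01010100111001101 = 43469 (signed)
Subtract via negate-and-add: invert 01010100111001101 + 1 = 10101011000110011 (i.e. -43469).
  11001111111101001
+ 10101011000110011
= 01111011000011100  (discard carry-out 1)
Result 01111011000011100: MSB = 0 → value 63004.
Both addends (after negating the subtrahend) are negative but the stored result is non-negative: signed overflow. The true value -24599 − 43469 = -68068 lies outside [-65536, 65535].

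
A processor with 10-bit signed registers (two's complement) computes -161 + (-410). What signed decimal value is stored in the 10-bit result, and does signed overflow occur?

-161 → 1101011111
-410 → 1001100110
  1101011111
+ 1001100110
= 0111000101  (discard carry-out 1)
Result 0111000101: MSB = 0 → value 453.
Both addends are negative but the stored result is non-negative: signed overflow. The true value -161 + (-410) = -571 lies outside [-512, 511].

453; overflow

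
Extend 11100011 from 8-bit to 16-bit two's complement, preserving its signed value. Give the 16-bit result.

1111111111100011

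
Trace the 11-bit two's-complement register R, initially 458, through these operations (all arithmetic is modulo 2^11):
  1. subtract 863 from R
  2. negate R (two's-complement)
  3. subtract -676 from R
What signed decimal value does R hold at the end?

Start: R = 458 = 00111001010.
R = 458 − 863 = -405 = 11001101011
R = −(-405) = 405 = 00110010101
R = 405 − (-676) = 1081; wraps to -967 = 10000111001

-967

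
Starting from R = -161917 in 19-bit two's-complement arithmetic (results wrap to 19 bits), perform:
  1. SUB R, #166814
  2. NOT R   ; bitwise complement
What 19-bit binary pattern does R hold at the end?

1010000010000011010

Start: R = -161917 = 1011000011110000011.
R = -161917 − 166814 = -328731; wraps to 195557 = 0101111101111100101
R = NOT 0101111101111100101 = 1010000010000011010 = -195558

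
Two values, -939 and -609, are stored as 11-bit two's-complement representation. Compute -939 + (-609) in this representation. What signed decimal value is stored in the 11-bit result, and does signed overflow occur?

500; overflow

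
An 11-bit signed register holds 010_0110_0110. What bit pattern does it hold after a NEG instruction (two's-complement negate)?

10110011010

Invert: 10110011001. Add 1: 10110011010.
Check: 01001100110 = 614, 10110011010 = -614.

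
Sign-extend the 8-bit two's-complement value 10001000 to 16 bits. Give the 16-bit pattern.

1111111110001000

MSB of 10001000 is 1; replicate it into the new high bits.
11111111|10001000 → 1111111110001000 (still -120).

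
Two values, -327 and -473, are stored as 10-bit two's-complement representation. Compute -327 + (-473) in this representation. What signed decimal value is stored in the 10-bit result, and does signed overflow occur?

224; overflow

-327 → 1010111001
-473 → 1000100111
  1010111001
+ 1000100111
= 0011100000  (discard carry-out 1)
Result 0011100000: MSB = 0 → value 224.
Both addends are negative but the stored result is non-negative: signed overflow. The true value -327 + (-473) = -800 lies outside [-512, 511].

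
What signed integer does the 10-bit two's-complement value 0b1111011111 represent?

MSB is 1, so the value is negative.
Unsigned reading: 991. Subtract 2^10 = 1024: 991 − 1024 = -33.

-33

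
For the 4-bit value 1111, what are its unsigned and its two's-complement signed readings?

unsigned = 15, signed = -1

Unsigned: 1111 = 15.
Signed: MSB=1 → 15 − 16 = -1.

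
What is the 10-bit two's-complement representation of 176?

0010110000

176 is non-negative, so write it directly in 10 bits: 0010110000.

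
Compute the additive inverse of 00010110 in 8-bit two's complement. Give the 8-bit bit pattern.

11101010

Invert: 11101001. Add 1: 11101010.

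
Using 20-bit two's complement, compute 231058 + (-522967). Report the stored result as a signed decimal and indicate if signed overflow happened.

-291909; no overflow

231058 → 00111000011010010010
-522967 → 10000000010100101001
  00111000011010010010
+ 10000000010100101001
= 10111000101110111011
Result 10111000101110111011: MSB = 1 → 756667 − 1048576 = -291909.
Addends have opposite signs, so signed overflow cannot occur.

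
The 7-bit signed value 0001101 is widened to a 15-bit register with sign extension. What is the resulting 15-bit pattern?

MSB of 0001101 is 0; replicate it into the new high bits.
00000000|0001101 → 000000000001101 (still 13).

000000000001101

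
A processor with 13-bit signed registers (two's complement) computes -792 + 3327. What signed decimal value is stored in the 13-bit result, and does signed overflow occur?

2535; no overflow

-792 → 1110011101000
3327 → 0110011111111
  1110011101000
+ 0110011111111
= 0100111100111  (discard carry-out 1)
Result 0100111100111: MSB = 0 → value 2535.
Addends have opposite signs, so signed overflow cannot occur.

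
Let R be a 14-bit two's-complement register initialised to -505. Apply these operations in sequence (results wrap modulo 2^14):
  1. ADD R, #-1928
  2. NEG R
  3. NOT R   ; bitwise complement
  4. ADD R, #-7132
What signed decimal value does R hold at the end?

Start: R = -505 = 11111000000111.
R = -505 + (-1928) = -2433 = 11011001111111
R = −(-2433) = 2433 = 00100110000001
R = NOT 00100110000001 = 11011001111110 = -2434
R = -2434 + (-7132) = -9566; wraps to 6818 = 01101010100010

6818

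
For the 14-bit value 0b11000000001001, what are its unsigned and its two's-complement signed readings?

unsigned = 12297, signed = -4087

Unsigned: 11000000001001 = 12297.
Signed: MSB=1 → 12297 − 16384 = -4087.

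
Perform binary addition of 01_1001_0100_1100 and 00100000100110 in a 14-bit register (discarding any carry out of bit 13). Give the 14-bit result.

10000101110010

  01100101001100
+ 00100000100110
= 10000101110010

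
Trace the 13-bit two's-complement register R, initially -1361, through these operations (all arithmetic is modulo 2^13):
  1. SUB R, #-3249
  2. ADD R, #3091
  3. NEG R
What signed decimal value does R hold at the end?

3213

Start: R = -1361 = 1101010101111.
R = -1361 − (-3249) = 1888 = 0011101100000
R = 1888 + 3091 = 4979; wraps to -3213 = 1001101110011
R = −(-3213) = 3213 = 0110010001101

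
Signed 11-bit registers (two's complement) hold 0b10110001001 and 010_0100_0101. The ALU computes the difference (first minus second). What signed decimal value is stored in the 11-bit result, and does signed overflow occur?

0b10110001001 → 10110001001 = -631 (signed)
010_0100_0101 → 01001000101 = 581 (signed)
Subtract via negate-and-add: invert 01001000101 + 1 = 10110111011 (i.e. -581).
  10110001001
+ 10110111011
= 01101000100  (discard carry-out 1)
Result 01101000100: MSB = 0 → value 836.
Both addends (after negating the subtrahend) are negative but the stored result is non-negative: signed overflow. The true value -631 − 581 = -1212 lies outside [-1024, 1023].

836; overflow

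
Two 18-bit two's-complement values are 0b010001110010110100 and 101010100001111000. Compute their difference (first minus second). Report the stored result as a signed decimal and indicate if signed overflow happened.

-101316; overflow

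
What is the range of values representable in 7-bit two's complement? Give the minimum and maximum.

min = -64, max = 63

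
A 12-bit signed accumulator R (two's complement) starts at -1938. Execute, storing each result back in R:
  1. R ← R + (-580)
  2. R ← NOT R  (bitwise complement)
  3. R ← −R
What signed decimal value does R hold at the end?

1579

Start: R = -1938 = 100001101110.
R = -1938 + (-580) = -2518; wraps to 1578 = 011000101010
R = NOT 011000101010 = 100111010101 = -1579
R = −(-1579) = 1579 = 011000101011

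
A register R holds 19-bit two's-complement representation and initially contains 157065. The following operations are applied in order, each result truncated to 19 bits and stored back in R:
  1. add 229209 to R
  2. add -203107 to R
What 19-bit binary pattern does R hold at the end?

0101100101101111111

Start: R = 157065 = 0100110010110001001.
R = 157065 + 229209 = 386274; wraps to -138014 = 1011110010011100010
R = -138014 + (-203107) = -341121; wraps to 183167 = 0101100101101111111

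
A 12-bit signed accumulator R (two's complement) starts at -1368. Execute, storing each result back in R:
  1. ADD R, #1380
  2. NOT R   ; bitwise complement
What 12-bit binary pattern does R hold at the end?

Start: R = -1368 = 101010101000.
R = -1368 + 1380 = 12 = 000000001100
R = NOT 000000001100 = 111111110011 = -13

111111110011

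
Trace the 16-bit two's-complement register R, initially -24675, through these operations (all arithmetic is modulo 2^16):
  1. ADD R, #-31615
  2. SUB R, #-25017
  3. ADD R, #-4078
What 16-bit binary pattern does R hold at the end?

0111010111101001

Start: R = -24675 = 1001111110011101.
R = -24675 + (-31615) = -56290; wraps to 9246 = 0010010000011110
R = 9246 − (-25017) = 34263; wraps to -31273 = 1000010111010111
R = -31273 + (-4078) = -35351; wraps to 30185 = 0111010111101001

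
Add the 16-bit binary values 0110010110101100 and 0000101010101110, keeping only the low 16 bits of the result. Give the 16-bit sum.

0111000001011010

  0110010110101100
+ 0000101010101110
= 0111000001011010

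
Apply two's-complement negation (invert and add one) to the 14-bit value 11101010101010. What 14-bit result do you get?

00010101010110

Invert: 00010101010101. Add 1: 00010101010110.
Check: 11101010101010 = -1366, 00010101010110 = 1366.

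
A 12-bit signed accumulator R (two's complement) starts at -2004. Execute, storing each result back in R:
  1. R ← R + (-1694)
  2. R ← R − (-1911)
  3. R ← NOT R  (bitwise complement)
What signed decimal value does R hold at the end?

1786

Start: R = -2004 = 100000101100.
R = -2004 + (-1694) = -3698; wraps to 398 = 000110001110
R = 398 − (-1911) = 2309; wraps to -1787 = 100100000101
R = NOT 100100000101 = 011011111010 = 1786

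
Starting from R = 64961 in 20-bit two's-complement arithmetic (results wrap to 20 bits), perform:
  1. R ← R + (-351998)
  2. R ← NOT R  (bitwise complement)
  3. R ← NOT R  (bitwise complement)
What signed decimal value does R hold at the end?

-287037

Start: R = 64961 = 00001111110111000001.
R = 64961 + (-351998) = -287037 = 10111001111011000011
R = NOT 10111001111011000011 = 01000110000100111100 = 287036
R = NOT 01000110000100111100 = 10111001111011000011 = -287037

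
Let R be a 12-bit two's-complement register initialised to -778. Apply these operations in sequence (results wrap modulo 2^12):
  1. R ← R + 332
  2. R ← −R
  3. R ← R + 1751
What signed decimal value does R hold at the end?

-1899

Start: R = -778 = 110011110110.
R = -778 + 332 = -446 = 111001000010
R = −(-446) = 446 = 000110111110
R = 446 + 1751 = 2197; wraps to -1899 = 100010010101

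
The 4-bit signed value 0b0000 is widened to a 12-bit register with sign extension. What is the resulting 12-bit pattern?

000000000000

MSB of 0000 is 0; replicate it into the new high bits.
00000000|0000 → 000000000000 (still 0).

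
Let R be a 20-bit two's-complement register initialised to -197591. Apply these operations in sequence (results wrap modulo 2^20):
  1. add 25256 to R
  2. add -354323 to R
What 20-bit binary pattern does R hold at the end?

01111111011010111110

Start: R = -197591 = 11001111110000101001.
R = -197591 + 25256 = -172335 = 11010101111011010001
R = -172335 + (-354323) = -526658; wraps to 521918 = 01111111011010111110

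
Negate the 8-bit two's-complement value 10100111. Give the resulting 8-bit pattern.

Invert: 01011000. Add 1: 01011001.
Check: 10100111 = -89, 01011001 = 89.

01011001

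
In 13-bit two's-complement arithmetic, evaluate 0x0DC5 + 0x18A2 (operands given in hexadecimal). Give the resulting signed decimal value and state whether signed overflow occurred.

1639; no overflow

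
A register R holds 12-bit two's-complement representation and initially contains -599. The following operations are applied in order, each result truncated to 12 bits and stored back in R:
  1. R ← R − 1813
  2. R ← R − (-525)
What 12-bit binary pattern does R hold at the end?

Start: R = -599 = 110110101001.
R = -599 − 1813 = -2412; wraps to 1684 = 011010010100
R = 1684 − (-525) = 2209; wraps to -1887 = 100010100001

100010100001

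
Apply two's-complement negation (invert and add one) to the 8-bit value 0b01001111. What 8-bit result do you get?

10110001

Invert: 10110000. Add 1: 10110001.
Check: 01001111 = 79, 10110001 = -79.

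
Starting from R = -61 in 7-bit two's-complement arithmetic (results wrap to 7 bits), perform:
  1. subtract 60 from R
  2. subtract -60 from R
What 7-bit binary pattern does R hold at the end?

Start: R = -61 = 1000011.
R = -61 − 60 = -121; wraps to 7 = 0000111
R = 7 − (-60) = 67; wraps to -61 = 1000011

1000011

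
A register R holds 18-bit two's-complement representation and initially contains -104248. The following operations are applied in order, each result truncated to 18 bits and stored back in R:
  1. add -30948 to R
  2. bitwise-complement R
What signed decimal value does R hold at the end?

Start: R = -104248 = 100110100011001000.
R = -104248 + (-30948) = -135196; wraps to 126948 = 011110111111100100
R = NOT 011110111111100100 = 100001000000011011 = -126949

-126949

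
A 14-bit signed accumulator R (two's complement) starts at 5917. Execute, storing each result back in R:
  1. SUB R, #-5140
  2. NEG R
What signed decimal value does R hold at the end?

5327

Start: R = 5917 = 01011100011101.
R = 5917 − (-5140) = 11057; wraps to -5327 = 10101100110001
R = −(-5327) = 5327 = 01010011001111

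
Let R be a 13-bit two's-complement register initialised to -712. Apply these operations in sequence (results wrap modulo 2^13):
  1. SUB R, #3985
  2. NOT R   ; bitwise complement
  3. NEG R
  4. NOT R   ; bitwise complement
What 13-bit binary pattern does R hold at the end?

1001001010111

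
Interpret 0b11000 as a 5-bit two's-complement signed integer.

MSB is 1, so the value is negative.
Unsigned reading: 24. Subtract 2^5 = 32: 24 − 32 = -8.

-8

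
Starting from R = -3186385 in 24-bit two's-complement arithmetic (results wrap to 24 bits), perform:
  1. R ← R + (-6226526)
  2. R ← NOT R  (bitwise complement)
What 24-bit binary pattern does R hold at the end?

Start: R = -3186385 = 110011110110000100101111.
R = -3186385 + (-6226526) = -9412911; wraps to 7364305 = 011100000101111011010001
R = NOT 011100000101111011010001 = 100011111010000100101110 = -7364306

100011111010000100101110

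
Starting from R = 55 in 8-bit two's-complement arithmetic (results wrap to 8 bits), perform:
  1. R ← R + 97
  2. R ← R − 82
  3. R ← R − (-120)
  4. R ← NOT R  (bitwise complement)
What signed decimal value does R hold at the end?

65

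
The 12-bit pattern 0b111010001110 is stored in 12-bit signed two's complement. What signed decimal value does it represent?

MSB is 1, so the value is negative.
Invert: 000101110001. Add 1: 000101110010 = 370. So the value is −370.

-370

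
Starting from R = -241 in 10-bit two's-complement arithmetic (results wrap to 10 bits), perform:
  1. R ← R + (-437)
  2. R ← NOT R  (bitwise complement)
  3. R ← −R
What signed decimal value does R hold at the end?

347

Start: R = -241 = 1100001111.
R = -241 + (-437) = -678; wraps to 346 = 0101011010
R = NOT 0101011010 = 1010100101 = -347
R = −(-347) = 347 = 0101011011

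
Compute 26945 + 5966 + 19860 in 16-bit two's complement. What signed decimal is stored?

26945 + 5966 = 32911 → wraps to -32625 (1000000010001111)
-32625 + 19860 = -12765 (1100111000100011)

-12765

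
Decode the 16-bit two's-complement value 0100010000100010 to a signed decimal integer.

17442

MSB is 0, so the value is non-negative: 0100010000100010 = 17442.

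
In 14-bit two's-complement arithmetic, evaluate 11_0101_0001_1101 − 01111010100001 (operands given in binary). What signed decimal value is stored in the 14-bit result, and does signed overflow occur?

5756; overflow

11_0101_0001_1101 → 11010100011101 = -2787 (signed)
01111010100001 = 7841 (signed)
Subtract via negate-and-add: invert 01111010100001 + 1 = 10000101011111 (i.e. -7841).
  11010100011101
+ 10000101011111
= 01011001111100  (discard carry-out 1)
Result 01011001111100: MSB = 0 → value 5756.
Both addends (after negating the subtrahend) are negative but the stored result is non-negative: signed overflow. The true value -2787 − 7841 = -10628 lies outside [-8192, 8191].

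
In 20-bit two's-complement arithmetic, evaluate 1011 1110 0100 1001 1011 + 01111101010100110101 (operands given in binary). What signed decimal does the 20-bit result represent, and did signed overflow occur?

244176; no overflow

1011 1110 0100 1001 1011 → 10111110010010011011 = -269157 (signed)
01111101010100110101 = 513333 (signed)
  10111110010010011011
+ 01111101010100110101
= 00111011100111010000  (discard carry-out 1)
Result 00111011100111010000: MSB = 0 → value 244176.
Addends have opposite signs, so signed overflow cannot occur.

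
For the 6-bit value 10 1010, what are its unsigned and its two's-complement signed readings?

Unsigned: 101010 = 42.
Signed: MSB=1 → 42 − 64 = -22.

unsigned = 42, signed = -22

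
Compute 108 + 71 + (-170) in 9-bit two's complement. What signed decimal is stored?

9

108 + 71 = 179 (010110011)
179 + (-170) = 9 (000001001)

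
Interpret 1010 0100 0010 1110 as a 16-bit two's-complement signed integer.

MSB is 1, so the value is negative.
Invert: 0101101111010001. Add 1: 0101101111010010 = 23506. So the value is −23506.

-23506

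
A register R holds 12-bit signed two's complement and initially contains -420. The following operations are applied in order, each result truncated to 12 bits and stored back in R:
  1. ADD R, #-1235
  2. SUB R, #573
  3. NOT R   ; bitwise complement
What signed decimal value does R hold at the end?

-1869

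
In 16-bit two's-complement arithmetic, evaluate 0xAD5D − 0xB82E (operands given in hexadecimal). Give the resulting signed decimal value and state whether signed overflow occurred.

0xAD5D = 1010110101011101 = -21155 (signed)
0xB82E = 1011100000101110 = -18386 (signed)
Subtract via negate-and-add: invert 1011100000101110 + 1 = 0100011111010010 (i.e. 18386).
  1010110101011101
+ 0100011111010010
= 1111010100101111
Result 1111010100101111: MSB = 1 → 62767 − 65536 = -2769.
Addends (after negating the subtrahend) have opposite signs, so signed overflow cannot occur.

-2769; no overflow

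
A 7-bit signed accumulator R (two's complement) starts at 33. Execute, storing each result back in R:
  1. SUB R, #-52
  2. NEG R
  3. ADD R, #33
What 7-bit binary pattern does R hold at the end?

Start: R = 33 = 0100001.
R = 33 − (-52) = 85; wraps to -43 = 1010101
R = −(-43) = 43 = 0101011
R = 43 + 33 = 76; wraps to -52 = 1001100

1001100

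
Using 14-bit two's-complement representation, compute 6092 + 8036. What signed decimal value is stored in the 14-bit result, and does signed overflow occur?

-2256; overflow

6092 → 01011111001100
8036 → 01111101100100
  01011111001100
+ 01111101100100
= 11011100110000
Result 11011100110000: MSB = 1 → 14128 − 16384 = -2256.
Both addends are non-negative but the stored result is negative: signed overflow. The true value 6092 + 8036 = 14128 lies outside [-8192, 8191].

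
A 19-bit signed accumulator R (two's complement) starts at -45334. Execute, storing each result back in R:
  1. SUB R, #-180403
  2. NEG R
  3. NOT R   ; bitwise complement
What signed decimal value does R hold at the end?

135068

Start: R = -45334 = 1110100111011101010.
R = -45334 − (-180403) = 135069 = 0100000111110011101
R = −(135069) = -135069 = 1011111000001100011
R = NOT 1011111000001100011 = 0100000111110011100 = 135068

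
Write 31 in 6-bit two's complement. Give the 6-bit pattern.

011111

31 is non-negative, so write it directly in 6 bits: 011111.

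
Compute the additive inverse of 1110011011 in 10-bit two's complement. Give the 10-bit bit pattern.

0001100101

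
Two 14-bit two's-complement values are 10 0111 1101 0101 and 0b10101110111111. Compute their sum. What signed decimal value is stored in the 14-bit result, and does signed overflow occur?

10 0111 1101 0101 → 10011111010101 = -6187 (signed)
0b10101110111111 → 10101110111111 = -5185 (signed)
  10011111010101
+ 10101110111111
= 01001110010100  (discard carry-out 1)
Result 01001110010100: MSB = 0 → value 5012.
Both addends are negative but the stored result is non-negative: signed overflow. The true value -6187 + (-5185) = -11372 lies outside [-8192, 8191].

5012; overflow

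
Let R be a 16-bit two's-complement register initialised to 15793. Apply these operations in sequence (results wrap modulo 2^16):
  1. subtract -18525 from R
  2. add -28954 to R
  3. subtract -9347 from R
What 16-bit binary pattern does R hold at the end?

0011100101110111

Start: R = 15793 = 0011110110110001.
R = 15793 − (-18525) = 34318; wraps to -31218 = 1000011000001110
R = -31218 + (-28954) = -60172; wraps to 5364 = 0001010011110100
R = 5364 − (-9347) = 14711 = 0011100101110111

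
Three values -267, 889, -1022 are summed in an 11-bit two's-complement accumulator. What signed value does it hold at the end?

-267 + 889 = 622 (01001101110)
622 + (-1022) = -400 (11001110000)

-400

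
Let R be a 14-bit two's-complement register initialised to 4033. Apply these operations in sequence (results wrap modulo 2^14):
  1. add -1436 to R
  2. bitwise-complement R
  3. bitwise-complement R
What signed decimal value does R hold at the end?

2597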